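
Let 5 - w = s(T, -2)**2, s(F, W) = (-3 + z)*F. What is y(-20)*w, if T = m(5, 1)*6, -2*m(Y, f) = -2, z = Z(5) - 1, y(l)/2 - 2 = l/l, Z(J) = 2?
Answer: -834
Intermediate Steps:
y(l) = 6 (y(l) = 4 + 2*(l/l) = 4 + 2*1 = 4 + 2 = 6)
z = 1 (z = 2 - 1 = 1)
m(Y, f) = 1 (m(Y, f) = -1/2*(-2) = 1)
T = 6 (T = 1*6 = 6)
s(F, W) = -2*F (s(F, W) = (-3 + 1)*F = -2*F)
w = -139 (w = 5 - (-2*6)**2 = 5 - 1*(-12)**2 = 5 - 1*144 = 5 - 144 = -139)
y(-20)*w = 6*(-139) = -834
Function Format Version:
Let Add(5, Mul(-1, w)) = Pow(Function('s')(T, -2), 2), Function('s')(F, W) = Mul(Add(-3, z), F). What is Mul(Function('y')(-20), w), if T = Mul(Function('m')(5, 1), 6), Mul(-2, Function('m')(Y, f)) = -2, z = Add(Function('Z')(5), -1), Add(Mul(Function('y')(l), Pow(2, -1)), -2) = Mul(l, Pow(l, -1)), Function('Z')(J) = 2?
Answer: -834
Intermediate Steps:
Function('y')(l) = 6 (Function('y')(l) = Add(4, Mul(2, Mul(l, Pow(l, -1)))) = Add(4, Mul(2, 1)) = Add(4, 2) = 6)
z = 1 (z = Add(2, -1) = 1)
Function('m')(Y, f) = 1 (Function('m')(Y, f) = Mul(Rational(-1, 2), -2) = 1)
T = 6 (T = Mul(1, 6) = 6)
Function('s')(F, W) = Mul(-2, F) (Function('s')(F, W) = Mul(Add(-3, 1), F) = Mul(-2, F))
w = -139 (w = Add(5, Mul(-1, Pow(Mul(-2, 6), 2))) = Add(5, Mul(-1, Pow(-12, 2))) = Add(5, Mul(-1, 144)) = Add(5, -144) = -139)
Mul(Function('y')(-20), w) = Mul(6, -139) = -834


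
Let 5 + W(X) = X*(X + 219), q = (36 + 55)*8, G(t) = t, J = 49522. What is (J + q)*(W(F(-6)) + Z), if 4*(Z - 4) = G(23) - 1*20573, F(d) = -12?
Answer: -383030625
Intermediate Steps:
Z = -10267/2 (Z = 4 + (23 - 1*20573)/4 = 4 + (23 - 20573)/4 = 4 + (1/4)*(-20550) = 4 - 10275/2 = -10267/2 ≈ -5133.5)
q = 728 (q = 91*8 = 728)
W(X) = -5 + X*(219 + X) (W(X) = -5 + X*(X + 219) = -5 + X*(219 + X))
(J + q)*(W(F(-6)) + Z) = (49522 + 728)*((-5 + (-12)**2 + 219*(-12)) - 10267/2) = 50250*((-5 + 144 - 2628) - 10267/2) = 50250*(-2489 - 10267/2) = 50250*(-15245/2) = -383030625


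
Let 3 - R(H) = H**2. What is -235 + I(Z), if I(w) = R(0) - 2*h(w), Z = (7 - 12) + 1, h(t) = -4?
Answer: -224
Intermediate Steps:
Z = -4 (Z = -5 + 1 = -4)
R(H) = 3 - H**2
I(w) = 11 (I(w) = (3 - 1*0**2) - 2*(-4) = (3 - 1*0) + 8 = (3 + 0) + 8 = 3 + 8 = 11)
-235 + I(Z) = -235 + 11 = -224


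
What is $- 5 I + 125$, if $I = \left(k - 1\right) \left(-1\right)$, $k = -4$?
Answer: $100$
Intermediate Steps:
$I = 5$ ($I = \left(-4 - 1\right) \left(-1\right) = \left(-5\right) \left(-1\right) = 5$)
$- 5 I + 125 = \left(-5\right) 5 + 125 = -25 + 125 = 100$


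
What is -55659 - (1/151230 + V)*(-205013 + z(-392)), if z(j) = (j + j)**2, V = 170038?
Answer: -10533915380834033/151230 ≈ -6.9655e+10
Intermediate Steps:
z(j) = 4*j**2 (z(j) = (2*j)**2 = 4*j**2)
-55659 - (1/151230 + V)*(-205013 + z(-392)) = -55659 - (1/151230 + 170038)*(-205013 + 4*(-392)**2) = -55659 - (1/151230 + 170038)*(-205013 + 4*153664) = -55659 - 25714846741*(-205013 + 614656)/151230 = -55659 - 25714846741*409643/151230 = -55659 - 1*10533906963523463/151230 = -55659 - 10533906963523463/151230 = -10533915380834033/151230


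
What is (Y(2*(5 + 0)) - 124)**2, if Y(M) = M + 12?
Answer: 10404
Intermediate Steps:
Y(M) = 12 + M
(Y(2*(5 + 0)) - 124)**2 = ((12 + 2*(5 + 0)) - 124)**2 = ((12 + 2*5) - 124)**2 = ((12 + 10) - 124)**2 = (22 - 124)**2 = (-102)**2 = 10404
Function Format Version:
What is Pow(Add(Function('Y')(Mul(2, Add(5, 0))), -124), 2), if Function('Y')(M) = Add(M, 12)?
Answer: 10404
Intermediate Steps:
Function('Y')(M) = Add(12, M)
Pow(Add(Function('Y')(Mul(2, Add(5, 0))), -124), 2) = Pow(Add(Add(12, Mul(2, Add(5, 0))), -124), 2) = Pow(Add(Add(12, Mul(2, 5)), -124), 2) = Pow(Add(Add(12, 10), -124), 2) = Pow(Add(22, -124), 2) = Pow(-102, 2) = 10404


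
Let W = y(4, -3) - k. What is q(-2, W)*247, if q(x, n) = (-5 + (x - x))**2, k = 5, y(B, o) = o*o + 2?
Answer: 6175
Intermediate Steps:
y(B, o) = 2 + o**2 (y(B, o) = o**2 + 2 = 2 + o**2)
W = 6 (W = (2 + (-3)**2) - 1*5 = (2 + 9) - 5 = 11 - 5 = 6)
q(x, n) = 25 (q(x, n) = (-5 + 0)**2 = (-5)**2 = 25)
q(-2, W)*247 = 25*247 = 6175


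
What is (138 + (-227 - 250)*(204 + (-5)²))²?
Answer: 11901719025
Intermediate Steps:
(138 + (-227 - 250)*(204 + (-5)²))² = (138 - 477*(204 + 25))² = (138 - 477*229)² = (138 - 109233)² = (-109095)² = 11901719025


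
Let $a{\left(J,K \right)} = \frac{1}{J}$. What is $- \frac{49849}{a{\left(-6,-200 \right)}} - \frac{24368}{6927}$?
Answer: $\frac{2071799770}{6927} \approx 2.9909 \cdot 10^{5}$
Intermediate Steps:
$- \frac{49849}{a{\left(-6,-200 \right)}} - \frac{24368}{6927} = - \frac{49849}{\frac{1}{-6}} - \frac{24368}{6927} = - \frac{49849}{- \frac{1}{6}} - \frac{24368}{6927} = \left(-49849\right) \left(-6\right) - \frac{24368}{6927} = 299094 - \frac{24368}{6927} = \frac{2071799770}{6927}$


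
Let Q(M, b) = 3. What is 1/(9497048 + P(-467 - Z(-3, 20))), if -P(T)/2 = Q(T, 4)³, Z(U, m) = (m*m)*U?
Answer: 1/9496994 ≈ 1.0530e-7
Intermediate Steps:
Z(U, m) = U*m² (Z(U, m) = m²*U = U*m²)
P(T) = -54 (P(T) = -2*3³ = -2*27 = -54)
1/(9497048 + P(-467 - Z(-3, 20))) = 1/(9497048 - 54) = 1/9496994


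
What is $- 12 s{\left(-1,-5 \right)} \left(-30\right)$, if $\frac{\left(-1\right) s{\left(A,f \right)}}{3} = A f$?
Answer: $-5400$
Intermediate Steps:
$s{\left(A,f \right)} = - 3 A f$
$- 12 s{\left(-1,-5 \right)} \left(-30\right) = - 12 \left(\left(-3\right) \left(-1\right) \left(-5\right)\right) \left(-30\right) = \left(-12\right) \left(-15\right) \left(-30\right) = 180 \left(-30\right) = -5400$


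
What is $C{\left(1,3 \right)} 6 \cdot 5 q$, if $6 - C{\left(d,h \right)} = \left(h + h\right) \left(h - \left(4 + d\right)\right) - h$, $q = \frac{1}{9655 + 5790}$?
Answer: $\frac{126}{3089} \approx 0.04079$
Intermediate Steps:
$q = \frac{1}{15445} \approx 6.4746 \cdot 10^{-5}$
$C{\left(d,h \right)} = 6 + h - 2 h \left(-4 + h - d\right)$ ($C{\left(d,h \right)} = 6 - \left(\left(h + h\right) \left(h - \left(4 + d\right)\right) - h\right) = 6 - \left(2 h \left(-4 + h - d\right) - h\right) = 6 - \left(- h + 2 h \left(-4 + h - d\right)\right) = 6 + h - 2 h \left(-4 + h - d\right)$)
$C{\left(1,3 \right)} 6 \cdot 5 q = \left(6 - 2 \cdot 3^{2} + 9 \cdot 3 + 2 \cdot 1 \cdot 3\right) 6 \cdot 5 \cdot \frac{1}{15445} = \left(6 - 18 + 27 + 6\right) 6 \cdot 5 \cdot \frac{1}{15445} = 21 \cdot 6 \cdot 5 \cdot \frac{1}{15445} = 126 \cdot 5 \cdot \frac{1}{15445} = 630 \cdot \frac{1}{15445} = \frac{126}{3089}$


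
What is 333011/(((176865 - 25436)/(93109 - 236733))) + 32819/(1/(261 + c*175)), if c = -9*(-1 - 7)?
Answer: 63868105170347/151429 ≈ 4.2177e+8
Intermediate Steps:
c = 72 (c = -9*(-8) = 72)
333011/(((176865 - 25436)/(93109 - 236733))) + 32819/(1/(261 + c*175)) = 333011/(((176865 - 25436)/(93109 - 236733))) + 32819/(1/(261 + 72*175)) = 333011/((151429/(-143624))) + 32819/(1/(261 + 12600)) = 333011/((151429*(-1/143624))) + 32819/(1/12861) = 333011/(-151429/143624) + 32819/(1/12861) = 333011*(-143624/151429) + 32819*12861 = -47828371864/151429 + 422085159 = 63868105170347/151429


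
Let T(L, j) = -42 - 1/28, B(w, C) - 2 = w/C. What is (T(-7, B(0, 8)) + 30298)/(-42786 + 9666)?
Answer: -282389/309120 ≈ -0.91353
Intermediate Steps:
B(w, C) = 2 + w/C
T(L, j) = -1177/28 (T(L, j) = -42 - 1*1/28 = -42 - 1/28 = -1177/28)
(T(-7, B(0, 8)) + 30298)/(-42786 + 9666) = (-1177/28 + 30298)/(-42786 + 9666) = (847167/28)/(-33120) = (847167/28)*(-1/33120) = -282389/309120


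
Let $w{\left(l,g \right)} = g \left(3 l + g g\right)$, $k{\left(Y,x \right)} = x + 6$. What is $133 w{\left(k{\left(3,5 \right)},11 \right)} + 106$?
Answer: $225408$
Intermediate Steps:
$k{\left(Y,x \right)} = 6 + x$
$w{\left(l,g \right)} = g \left(g^{2} + 3 l\right)$ ($w{\left(l,g \right)} = g \left(3 l + g^{2}\right) = g \left(g^{2} + 3 l\right)$)
$133 w{\left(k{\left(3,5 \right)},11 \right)} + 106 = 133 \cdot 11 \left(11^{2} + 3 \left(6 + 5\right)\right) + 106 = 133 \cdot 11 \left(121 + 3 \cdot 11\right) + 106 = 133 \cdot 11 \left(121 + 33\right) + 106 = 133 \cdot 11 \cdot 154 + 106 = 133 \cdot 1694 + 106 = 225302 + 106 = 225408$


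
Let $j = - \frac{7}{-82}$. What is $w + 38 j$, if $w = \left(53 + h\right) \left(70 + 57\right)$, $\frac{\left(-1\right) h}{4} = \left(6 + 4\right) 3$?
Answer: $- \frac{348736}{41} \approx -8505.8$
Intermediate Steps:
$h = -120$ ($h = - 4 \left(6 + 4\right) 3 = - 4 \cdot 10 \cdot 3 = \left(-4\right) 30 = -120$)
$j = \frac{7}{82}$ ($j = \left(-7\right) \left(- \frac{1}{82}\right) = \frac{7}{82} \approx 0.085366$)
$w = -8509$ ($w = \left(53 - 120\right) \left(70 + 57\right) = \left(-67\right) 127 = -8509$)
$w + 38 j = -8509 + 38 \cdot \frac{7}{82} = -8509 + \frac{133}{41} = - \frac{348736}{41}$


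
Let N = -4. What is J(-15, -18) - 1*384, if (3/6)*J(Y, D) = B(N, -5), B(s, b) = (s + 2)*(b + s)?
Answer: -348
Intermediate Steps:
B(s, b) = (2 + s)*(b + s)
J(Y, D) = 36 (J(Y, D) = 2*((-4)² + 2*(-5) + 2*(-4) - 5*(-4)) = 2*(16 - 10 - 8 + 20) = 2*18 = 36)
J(-15, -18) - 1*384 = 36 - 1*384 = 36 - 384 = -348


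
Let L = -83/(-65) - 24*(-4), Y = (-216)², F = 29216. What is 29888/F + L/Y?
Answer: 2838258659/2768800320 ≈ 1.0251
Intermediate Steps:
Y = 46656
L = 6323/65 (L = -83*(-1/65) + 96 = 83/65 + 96 = 6323/65 ≈ 97.277)
29888/F + L/Y = 29888/29216 + (6323/65)/46656 = 29888*(1/29216) + (6323/65)*(1/46656) = 934/913 + 6323/3032640 = 2838258659/2768800320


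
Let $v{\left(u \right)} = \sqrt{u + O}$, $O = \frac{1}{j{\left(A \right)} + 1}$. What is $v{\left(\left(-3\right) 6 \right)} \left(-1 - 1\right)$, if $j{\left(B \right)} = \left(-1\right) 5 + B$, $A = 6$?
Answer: $- i \sqrt{70} \approx - 8.3666 i$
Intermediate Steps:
$j{\left(B \right)} = -5 + B$
$O = \frac{1}{2}$ ($O = \frac{1}{\left(-5 + 6\right) + 1} = \frac{1}{1 + 1} = \frac{1}{2} \approx 0.5$)
$v{\left(u \right)} = \sqrt{\frac{1}{2} + u}$ ($v{\left(u \right)} = \sqrt{u + \frac{1}{2}} = \sqrt{\frac{1}{2} + u}$)
$v{\left(\left(-3\right) 6 \right)} \left(-1 - 1\right) = \frac{\sqrt{2 + 4 \left(\left(-3\right) 6\right)}}{2} \left(-1 - 1\right) = \frac{\sqrt{2 + 4 \left(-18\right)}}{2} \left(-2\right) = \frac{\sqrt{2 - 72}}{2} \left(-2\right) = \frac{\sqrt{-70}}{2} \left(-2\right) = \frac{i \sqrt{70}}{2} \left(-2\right) = - i \sqrt{70}$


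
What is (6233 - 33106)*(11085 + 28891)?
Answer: -1074275048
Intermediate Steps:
(6233 - 33106)*(11085 + 28891) = -26873*39976 = -1074275048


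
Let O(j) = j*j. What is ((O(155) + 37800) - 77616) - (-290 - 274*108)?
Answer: 14091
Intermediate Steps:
O(j) = j²
((O(155) + 37800) - 77616) - (-290 - 274*108) = ((155² + 37800) - 77616) - (-290 - 274*108) = ((24025 + 37800) - 77616) - (-290 - 29592) = (61825 - 77616) - 1*(-29882) = -15791 + 29882 = 14091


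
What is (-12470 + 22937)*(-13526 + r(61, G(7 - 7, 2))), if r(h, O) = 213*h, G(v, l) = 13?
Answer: -5578911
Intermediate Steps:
(-12470 + 22937)*(-13526 + r(61, G(7 - 7, 2))) = (-12470 + 22937)*(-13526 + 213*61) = 10467*(-13526 + 12993) = 10467*(-533) = -5578911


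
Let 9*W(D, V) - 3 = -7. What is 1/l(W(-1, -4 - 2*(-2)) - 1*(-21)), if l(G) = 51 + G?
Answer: 9/644 ≈ 0.013975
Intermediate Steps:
W(D, V) = -4/9 (W(D, V) = ⅓ + (⅑)*(-7) = ⅓ - 7/9 = -4/9)
1/l(W(-1, -4 - 2*(-2)) - 1*(-21)) = 1/(51 + (-4/9 - 1*(-21))) = 1/(51 + (-4/9 + 21)) = 1/(51 + 185/9) = 1/(644/9) = 9/644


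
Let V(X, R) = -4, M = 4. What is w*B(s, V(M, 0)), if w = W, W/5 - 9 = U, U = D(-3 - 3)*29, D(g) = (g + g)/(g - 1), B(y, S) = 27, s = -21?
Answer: 55485/7 ≈ 7926.4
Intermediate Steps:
D(g) = 2*g/(-1 + g) (D(g) = (2*g)/(-1 + g) = 2*g/(-1 + g))
U = 348/7 (U = (2*(-3 - 3)/(-1 + (-3 - 3)))*29 = (2*(-6)/(-1 - 6))*29 = (2*(-6)/(-7))*29 = (2*(-6)*(-⅐))*29 = (12/7)*29 = 348/7 ≈ 49.714)
W = 2055/7 (W = 45 + 5*(348/7) = 45 + 1740/7 = 2055/7 ≈ 293.57)
w = 2055/7 ≈ 293.57
w*B(s, V(M, 0)) = (2055/7)*27 = 55485/7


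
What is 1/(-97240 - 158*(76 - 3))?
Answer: -1/108774 ≈ -9.1934e-6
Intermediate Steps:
1/(-97240 - 158*(76 - 3)) = 1/(-97240 - 158*73) = 1/(-97240 - 11534) = 1/(-108774) = -1/108774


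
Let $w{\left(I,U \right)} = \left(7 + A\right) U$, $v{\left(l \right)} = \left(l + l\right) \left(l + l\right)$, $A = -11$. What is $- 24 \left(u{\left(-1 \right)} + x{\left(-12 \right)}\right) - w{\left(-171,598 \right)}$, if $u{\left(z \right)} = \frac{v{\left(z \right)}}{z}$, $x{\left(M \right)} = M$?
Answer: $2776$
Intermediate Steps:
$v{\left(l \right)} = 4 l^{2}$ ($v{\left(l \right)} = 2 l 2 l = 4 l^{2}$)
$u{\left(z \right)} = 4 z$ ($u{\left(z \right)} = \frac{4 z^{2}}{z} = 4 z$)
$w{\left(I,U \right)} = - 4 U$ ($w{\left(I,U \right)} = \left(7 - 11\right) U = - 4 U$)
$- 24 \left(u{\left(-1 \right)} + x{\left(-12 \right)}\right) - w{\left(-171,598 \right)} = - 24 \left(4 \left(-1\right) - 12\right) - \left(-4\right) 598 = - 24 \left(-4 - 12\right) - -2392 = \left(-24\right) \left(-16\right) + 2392 = 384 + 2392 = 2776$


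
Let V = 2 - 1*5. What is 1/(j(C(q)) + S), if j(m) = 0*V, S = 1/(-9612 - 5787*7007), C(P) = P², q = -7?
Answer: -107900793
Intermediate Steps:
V = -3 (V = 2 - 5 = -3)
S = -1/107900793 (S = (1/7007)/(-15399) = -1/15399*1/7007 = -1/107900793 ≈ -9.2678e-9)
j(m) = 0 (j(m) = 0*(-3) = 0)
1/(j(C(q)) + S) = 1/(0 - 1/107900793) = 1/(-1/107900793) = -107900793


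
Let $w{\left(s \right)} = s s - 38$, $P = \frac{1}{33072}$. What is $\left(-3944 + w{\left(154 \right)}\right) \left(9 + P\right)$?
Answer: $\frac{75305197}{424} \approx 1.7761 \cdot 10^{5}$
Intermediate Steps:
$P = \frac{1}{33072} \approx 3.0237 \cdot 10^{-5}$
$w{\left(s \right)} = -38 + s^{2}$ ($w{\left(s \right)} = s^{2} - 38 = -38 + s^{2}$)
$\left(-3944 + w{\left(154 \right)}\right) \left(9 + P\right) = \left(-3944 - \left(38 - 154^{2}\right)\right) \left(9 + \frac{1}{33072}\right) = \left(-3944 + \left(-38 + 23716\right)\right) \frac{297649}{33072} = \left(-3944 + 23678\right) \frac{297649}{33072} = 19734 \cdot \frac{297649}{33072} = \frac{75305197}{424}$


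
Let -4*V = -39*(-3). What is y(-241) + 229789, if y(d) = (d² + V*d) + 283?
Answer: 1180809/4 ≈ 2.9520e+5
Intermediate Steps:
V = -117/4 (V = -(-39)*(-3)/4 = -¼*117 = -117/4 ≈ -29.250)
y(d) = 283 + d² - 117*d/4 (y(d) = (d² - 117*d/4) + 283 = 283 + d² - 117*d/4)
y(-241) + 229789 = (283 + (-241)² - 117/4*(-241)) + 229789 = (283 + 58081 + 28197/4) + 229789 = 261653/4 + 229789 = 1180809/4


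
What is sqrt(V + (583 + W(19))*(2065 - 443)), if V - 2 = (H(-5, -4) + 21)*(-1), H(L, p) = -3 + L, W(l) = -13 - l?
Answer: 7*sqrt(18239) ≈ 945.36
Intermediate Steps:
V = -11 (V = 2 + ((-3 - 5) + 21)*(-1) = 2 + (-8 + 21)*(-1) = 2 + 13*(-1) = 2 - 13 = -11)
sqrt(V + (583 + W(19))*(2065 - 443)) = sqrt(-11 + (583 + (-13 - 1*19))*(2065 - 443)) = sqrt(-11 + (583 + (-13 - 19))*1622) = sqrt(-11 + (583 - 32)*1622) = sqrt(-11 + 551*1622) = sqrt(-11 + 893722) = sqrt(893711) = 7*sqrt(18239)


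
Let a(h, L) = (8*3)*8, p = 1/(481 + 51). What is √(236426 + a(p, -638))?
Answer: √236618 ≈ 486.43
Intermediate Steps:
p = 1/532 ≈ 0.0018797
a(h, L) = 192 (a(h, L) = 24*8 = 192)
√(236426 + a(p, -638)) = √(236426 + 192) = √236618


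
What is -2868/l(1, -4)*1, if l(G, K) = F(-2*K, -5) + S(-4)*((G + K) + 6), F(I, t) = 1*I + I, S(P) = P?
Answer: -717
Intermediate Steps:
F(I, t) = 2*I (F(I, t) = I + I = 2*I)
l(G, K) = -24 - 8*K - 4*G (l(G, K) = 2*(-2*K) - 4*((G + K) + 6) = -4*K - 4*(6 + G + K) = -4*K + (-24 - 4*G - 4*K) = -24 - 8*K - 4*G)
-2868/l(1, -4)*1 = -2868/(-24 - 8*(-4) - 4*1)*1 = -2868/(-24 + 32 - 4)*1 = -2868/4*1 = -2868*¼*1 = -717*1 = -717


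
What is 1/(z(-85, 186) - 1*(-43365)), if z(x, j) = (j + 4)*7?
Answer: 1/44695 ≈ 2.2374e-5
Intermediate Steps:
z(x, j) = 28 + 7*j (z(x, j) = (4 + j)*7 = 28 + 7*j)
1/(z(-85, 186) - 1*(-43365)) = 1/((28 + 7*186) - 1*(-43365)) = 1/((28 + 1302) + 43365) = 1/(1330 + 43365) = 1/44695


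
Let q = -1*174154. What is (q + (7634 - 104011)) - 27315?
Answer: -297846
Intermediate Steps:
q = -174154
(q + (7634 - 104011)) - 27315 = (-174154 + (7634 - 104011)) - 27315 = (-174154 - 96377) - 27315 = -270531 - 27315 = -297846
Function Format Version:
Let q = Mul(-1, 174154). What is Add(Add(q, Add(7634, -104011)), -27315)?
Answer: -297846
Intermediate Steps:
q = -174154
Add(Add(q, Add(7634, -104011)), -27315) = Add(Add(-174154, Add(7634, -104011)), -27315) = Add(Add(-174154, -96377), -27315) = Add(-270531, -27315) = -297846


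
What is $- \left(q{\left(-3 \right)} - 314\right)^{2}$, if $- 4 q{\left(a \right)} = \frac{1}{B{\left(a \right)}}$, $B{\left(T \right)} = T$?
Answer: $- \frac{14190289}{144} \approx -98544.0$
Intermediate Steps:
$q{\left(a \right)} = - \frac{1}{4 a}$
$- \left(q{\left(-3 \right)} - 314\right)^{2} = - \left(- \frac{1}{4 \left(-3\right)} - 314\right)^{2} = - \left(\left(- \frac{1}{4}\right) \left(- \frac{1}{3}\right) - 314\right)^{2} = - \left(\frac{1}{12} - 314\right)^{2} = - \left(- \frac{3767}{12}\right)^{2} = \left(-1\right) \frac{14190289}{144} = - \frac{14190289}{144}$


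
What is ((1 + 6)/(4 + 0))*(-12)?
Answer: -21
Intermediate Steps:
((1 + 6)/(4 + 0))*(-12) = (7/4)*(-12) = -21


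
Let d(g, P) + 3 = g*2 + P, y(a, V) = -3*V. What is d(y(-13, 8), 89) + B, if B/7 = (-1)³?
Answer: 31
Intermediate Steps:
d(g, P) = -3 + P + 2*g (d(g, P) = -3 + (g*2 + P) = -3 + (2*g + P) = -3 + (P + 2*g) = -3 + P + 2*g)
B = -7 (B = 7*(-1)³ = 7*(-1) = -7)
d(y(-13, 8), 89) + B = (-3 + 89 + 2*(-3*8)) - 7 = (-3 + 89 + 2*(-24)) - 7 = (-3 + 89 - 48) - 7 = 38 - 7 = 31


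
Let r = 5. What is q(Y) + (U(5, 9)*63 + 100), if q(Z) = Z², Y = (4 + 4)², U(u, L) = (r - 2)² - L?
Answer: 4196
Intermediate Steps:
U(u, L) = 9 - L (U(u, L) = (5 - 2)² - L = 3² - L = 9 - L)
Y = 64 (Y = 8² = 64)
q(Y) + (U(5, 9)*63 + 100) = 64² + ((9 - 1*9)*63 + 100) = 4096 + ((9 - 9)*63 + 100) = 4096 + (0*63 + 100) = 4096 + (0 + 100) = 4096 + 100 = 4196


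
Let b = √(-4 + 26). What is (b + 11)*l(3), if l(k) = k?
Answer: 33 + 3*√22 ≈ 47.071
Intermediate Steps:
b = √22 ≈ 4.6904
(b + 11)*l(3) = (√22 + 11)*3 = (11 + √22)*3 = 33 + 3*√22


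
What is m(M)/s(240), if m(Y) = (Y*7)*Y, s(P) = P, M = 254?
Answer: 112903/60 ≈ 1881.7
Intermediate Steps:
m(Y) = 7*Y² (m(Y) = (7*Y)*Y = 7*Y²)
m(M)/s(240) = (7*254²)/240 = (7*64516)*(1/240) = 451612*(1/240) = 112903/60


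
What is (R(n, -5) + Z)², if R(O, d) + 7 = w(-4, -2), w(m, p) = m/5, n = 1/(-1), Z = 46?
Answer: 36481/25 ≈ 1459.2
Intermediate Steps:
n = -1
w(m, p) = m/5 (w(m, p) = m*(⅕) = m/5)
R(O, d) = -39/5 (R(O, d) = -7 + (⅕)*(-4) = -7 - ⅘ = -39/5)
(R(n, -5) + Z)² = (-39/5 + 46)² = (191/5)² = 36481/25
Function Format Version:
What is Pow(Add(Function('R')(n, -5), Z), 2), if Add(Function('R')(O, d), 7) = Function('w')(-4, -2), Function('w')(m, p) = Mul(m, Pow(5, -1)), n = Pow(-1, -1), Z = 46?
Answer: Rational(36481, 25) ≈ 1459.2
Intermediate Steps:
n = -1
Function('w')(m, p) = Mul(Rational(1, 5), m) (Function('w')(m, p) = Mul(m, Rational(1, 5)) = Mul(Rational(1, 5), m))
Function('R')(O, d) = Rational(-39, 5) (Function('R')(O, d) = Add(-7, Mul(Rational(1, 5), -4)) = Add(-7, Rational(-4, 5)) = Rational(-39, 5))
Pow(Add(Function('R')(n, -5), Z), 2) = Pow(Add(Rational(-39, 5), 46), 2) = Pow(Rational(191, 5), 2) = Rational(36481, 25)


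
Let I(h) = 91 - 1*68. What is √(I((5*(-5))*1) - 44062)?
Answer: I*√44039 ≈ 209.85*I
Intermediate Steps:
I(h) = 23 (I(h) = 91 - 68 = 23)
√(I((5*(-5))*1) - 44062) = √(23 - 44062) = √(-44039) = I*√44039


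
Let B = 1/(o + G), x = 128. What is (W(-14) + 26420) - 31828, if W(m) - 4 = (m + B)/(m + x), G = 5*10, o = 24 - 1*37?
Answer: -22794589/4218 ≈ -5404.1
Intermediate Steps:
o = -13 (o = 24 - 37 = -13)
G = 50
B = 1/37 (B = 1/(-13 + 50) = 1/37 ≈ 0.027027)
W(m) = 4 + (1/37 + m)/(128 + m) (W(m) = 4 + (m + 1/37)/(m + 128) = 4 + (1/37 + m)/(128 + m))
(W(-14) + 26420) - 31828 = (5*(3789 + 37*(-14))/(37*(128 - 14)) + 26420) - 31828 = ((5/37)*(3789 - 518)/114 + 26420) - 31828 = ((5/37)*(1/114)*3271 + 26420) - 31828 = (16355/4218 + 26420) - 31828 = 111455915/4218 - 31828 = -22794589/4218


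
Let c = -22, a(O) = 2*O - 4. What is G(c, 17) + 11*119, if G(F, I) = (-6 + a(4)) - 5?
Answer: 1302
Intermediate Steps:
a(O) = -4 + 2*O
G(F, I) = -7 (G(F, I) = (-6 + (-4 + 2*4)) - 5 = (-6 + (-4 + 8)) - 5 = (-6 + 4) - 5 = -2 - 5 = -7)
G(c, 17) + 11*119 = -7 + 11*119 = -7 + 1309 = 1302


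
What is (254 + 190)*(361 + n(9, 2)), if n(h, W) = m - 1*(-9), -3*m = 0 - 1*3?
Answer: 164724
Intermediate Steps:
m = 1 (m = -(0 - 1*3)/3 = -(0 - 3)/3 = -⅓*(-3) = 1)
n(h, W) = 10 (n(h, W) = 1 - 1*(-9) = 1 + 9 = 10)
(254 + 190)*(361 + n(9, 2)) = (254 + 190)*(361 + 10) = 444*371 = 164724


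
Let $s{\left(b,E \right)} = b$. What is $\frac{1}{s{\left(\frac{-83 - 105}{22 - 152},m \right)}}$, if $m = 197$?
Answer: $\frac{65}{94} \approx 0.69149$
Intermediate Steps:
$\frac{1}{s{\left(\frac{-83 - 105}{22 - 152},m \right)}} = \frac{1}{\left(-83 - 105\right) \frac{1}{22 - 152}} = \frac{1}{\left(-188\right) \frac{1}{-130}} = \frac{1}{\left(-188\right) \left(- \frac{1}{130}\right)} = \frac{1}{\frac{94}{65}} = \frac{65}{94}$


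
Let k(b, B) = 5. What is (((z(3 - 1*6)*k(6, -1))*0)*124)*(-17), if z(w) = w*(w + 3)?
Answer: 0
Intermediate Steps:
z(w) = w*(3 + w)
(((z(3 - 1*6)*k(6, -1))*0)*124)*(-17) = (((((3 - 1*6)*(3 + (3 - 1*6)))*5)*0)*124)*(-17) = (((((3 - 6)*(3 + (3 - 6)))*5)*0)*124)*(-17) = (((-3*(3 - 3)*5)*0)*124)*(-17) = (((-3*0*5)*0)*124)*(-17) = (((0*5)*0)*124)*(-17) = ((0*0)*124)*(-17) = (0*124)*(-17) = 0*(-17) = 0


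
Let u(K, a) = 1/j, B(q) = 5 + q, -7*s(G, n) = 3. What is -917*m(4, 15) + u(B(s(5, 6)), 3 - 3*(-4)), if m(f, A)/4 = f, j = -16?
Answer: -234753/16 ≈ -14672.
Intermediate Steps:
s(G, n) = -3/7 (s(G, n) = -⅐*3 = -3/7)
m(f, A) = 4*f
u(K, a) = -1/16 (u(K, a) = 1/(-16) = -1/16)
-917*m(4, 15) + u(B(s(5, 6)), 3 - 3*(-4)) = -3668*4 - 1/16 = -917*16 - 1/16 = -14672 - 1/16 = -234753/16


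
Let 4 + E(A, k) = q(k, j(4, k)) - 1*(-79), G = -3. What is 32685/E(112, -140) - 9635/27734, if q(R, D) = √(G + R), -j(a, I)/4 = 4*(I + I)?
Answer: 4852204255/11426408 - 32685*I*√143/5768 ≈ 424.65 - 67.763*I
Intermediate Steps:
j(a, I) = -32*I (j(a, I) = -16*(I + I) = -16*2*I = -32*I)
q(R, D) = √(-3 + R)
E(A, k) = 75 + √(-3 + k) (E(A, k) = -4 + (√(-3 + k) - 1*(-79)) = -4 + (√(-3 + k) + 79) = -4 + (79 + √(-3 + k)) = 75 + √(-3 + k))
32685/E(112, -140) - 9635/27734 = 32685/(75 + √(-3 - 140)) - 9635/27734 = 32685/(75 + √(-143)) - 9635*1/27734 = 32685/(75 + I*√143) - 9635/27734 = -9635/27734 + 32685/(75 + I*√143)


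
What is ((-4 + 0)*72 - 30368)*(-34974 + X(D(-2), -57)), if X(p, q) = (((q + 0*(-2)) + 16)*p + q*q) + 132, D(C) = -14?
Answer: 950918464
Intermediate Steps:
X(p, q) = 132 + q² + p*(16 + q) (X(p, q) = (((q + 0) + 16)*p + q²) + 132 = ((q + 16)*p + q²) + 132 = ((16 + q)*p + q²) + 132 = (p*(16 + q) + q²) + 132 = (q² + p*(16 + q)) + 132 = 132 + q² + p*(16 + q))
((-4 + 0)*72 - 30368)*(-34974 + X(D(-2), -57)) = ((-4 + 0)*72 - 30368)*(-34974 + (132 + (-57)² + 16*(-14) - 14*(-57))) = (-4*72 - 30368)*(-34974 + (132 + 3249 - 224 + 798)) = (-288 - 30368)*(-34974 + 3955) = -30656*(-31019) = 950918464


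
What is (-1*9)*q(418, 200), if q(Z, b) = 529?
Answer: -4761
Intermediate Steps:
(-1*9)*q(418, 200) = -1*9*529 = -9*529 = -4761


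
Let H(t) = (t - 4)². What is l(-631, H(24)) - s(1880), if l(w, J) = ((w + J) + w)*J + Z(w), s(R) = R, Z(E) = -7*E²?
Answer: -3133807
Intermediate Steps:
H(t) = (-4 + t)²
l(w, J) = -7*w² + J*(J + 2*w) (l(w, J) = ((w + J) + w)*J - 7*w² = ((J + w) + w)*J - 7*w² = (J + 2*w)*J - 7*w² = J*(J + 2*w) - 7*w² = -7*w² + J*(J + 2*w))
l(-631, H(24)) - s(1880) = (((-4 + 24)²)² - 7*(-631)² + 2*(-4 + 24)²*(-631)) - 1*1880 = ((20²)² - 7*398161 + 2*20²*(-631)) - 1880 = (400² - 2787127 + 2*400*(-631)) - 1880 = (160000 - 2787127 - 504800) - 1880 = -3131927 - 1880 = -3133807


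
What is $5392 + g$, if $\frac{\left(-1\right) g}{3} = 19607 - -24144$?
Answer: $-125861$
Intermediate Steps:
$g = -131253$ ($g = - 3 \left(19607 - -24144\right) = - 3 \left(19607 + 24144\right) = \left(-3\right) 43751 = -131253$)
$5392 + g = 5392 - 131253 = -125861$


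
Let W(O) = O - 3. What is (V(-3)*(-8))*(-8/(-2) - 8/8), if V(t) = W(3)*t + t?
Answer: 72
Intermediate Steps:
W(O) = -3 + O
V(t) = t (V(t) = (-3 + 3)*t + t = 0*t + t = 0 + t = t)
(V(-3)*(-8))*(-8/(-2) - 8/8) = (-3*(-8))*(-8/(-2) - 8/8) = 24*(-8*(-½) - 8*⅛) = 24*(4 - 1) = 24*3 = 72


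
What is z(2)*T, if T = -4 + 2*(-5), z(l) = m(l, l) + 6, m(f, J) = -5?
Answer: -14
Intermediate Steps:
z(l) = 1 (z(l) = -5 + 6 = 1)
T = -14 (T = -4 - 10 = -14)
z(2)*T = 1*(-14) = -14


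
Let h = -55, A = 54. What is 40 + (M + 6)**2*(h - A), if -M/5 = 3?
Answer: -8789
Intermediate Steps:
M = -15 (M = -5*3 = -15)
40 + (M + 6)**2*(h - A) = 40 + (-15 + 6)**2*(-55 - 1*54) = 40 + (-9)**2*(-55 - 54) = 40 + 81*(-109) = 40 - 8829 = -8789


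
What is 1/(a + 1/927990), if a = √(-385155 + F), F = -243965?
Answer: 927990/541776401675712001 - 6889323520800*I*√9830/541776401675712001 ≈ 1.7129e-12 - 0.0012608*I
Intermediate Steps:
a = 8*I*√9830 (a = √(-385155 - 243965) = √(-629120) = 8*I*√9830 ≈ 793.17*I)
1/(a + 1/927990) = 1/(8*I*√9830 + 1/927990) = 1/(1/927990 + 8*I*√9830)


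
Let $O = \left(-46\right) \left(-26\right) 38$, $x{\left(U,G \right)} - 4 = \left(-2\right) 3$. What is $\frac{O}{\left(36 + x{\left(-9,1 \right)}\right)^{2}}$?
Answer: $\frac{11362}{289} \approx 39.315$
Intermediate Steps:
$x{\left(U,G \right)} = -2$ ($x{\left(U,G \right)} = 4 - 6 = -2$)
$O = 45448$ ($O = 1196 \cdot 38 = 45448$)
$\frac{O}{\left(36 + x{\left(-9,1 \right)}\right)^{2}} = \frac{45448}{\left(36 - 2\right)^{2}} = \frac{45448}{34^{2}} = \frac{45448}{1156} = 45448 \cdot \frac{1}{1156} = \frac{11362}{289}$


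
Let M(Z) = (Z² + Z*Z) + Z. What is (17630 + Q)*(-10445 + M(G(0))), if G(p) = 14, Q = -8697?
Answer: -89678387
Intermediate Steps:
M(Z) = Z + 2*Z² (M(Z) = (Z² + Z²) + Z = 2*Z² + Z = Z + 2*Z²)
(17630 + Q)*(-10445 + M(G(0))) = (17630 - 8697)*(-10445 + 14*(1 + 2*14)) = 8933*(-10445 + 14*(1 + 28)) = 8933*(-10445 + 14*29) = 8933*(-10445 + 406) = 8933*(-10039) = -89678387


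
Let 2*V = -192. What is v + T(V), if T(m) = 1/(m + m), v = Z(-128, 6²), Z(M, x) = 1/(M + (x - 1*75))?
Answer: -359/32064 ≈ -0.011196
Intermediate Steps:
V = -96 (V = (½)*(-192) = -96)
Z(M, x) = 1/(-75 + M + x) (Z(M, x) = 1/(M + (x - 75)) = 1/(M + (-75 + x)) = 1/(-75 + M + x))
v = -1/167 (v = 1/(-75 - 128 + 6²) = 1/(-75 - 128 + 36) = 1/(-167) = -1/167 ≈ -0.0059880)
T(m) = 1/(2*m)
v + T(V) = -1/167 + (½)/(-96) = -1/167 + (½)*(-1/96) = -1/167 - 1/192 = -359/32064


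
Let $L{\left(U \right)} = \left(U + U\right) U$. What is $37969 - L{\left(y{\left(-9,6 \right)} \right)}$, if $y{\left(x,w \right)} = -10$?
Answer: $37769$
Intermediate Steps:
$L{\left(U \right)} = 2 U^{2}$ ($L{\left(U \right)} = 2 U U = 2 U^{2}$)
$37969 - L{\left(y{\left(-9,6 \right)} \right)} = 37969 - 2 \left(-10\right)^{2} = 37969 - 2 \cdot 100 = 37969 - 200 = 37769$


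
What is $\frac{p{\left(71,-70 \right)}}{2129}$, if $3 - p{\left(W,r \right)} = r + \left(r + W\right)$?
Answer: $\frac{72}{2129} \approx 0.033819$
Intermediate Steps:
$p{\left(W,r \right)} = 3 - W - 2 r$ ($p{\left(W,r \right)} = 3 - \left(r + \left(r + W\right)\right) = 3 - \left(r + \left(W + r\right)\right) = 3 - \left(W + 2 r\right) = 3 - W - 2 r$)
$\frac{p{\left(71,-70 \right)}}{2129} = \frac{3 - 71 - -140}{2129} = \left(3 - 71 + 140\right) \frac{1}{2129} = 72 \cdot \frac{1}{2129} = \frac{72}{2129}$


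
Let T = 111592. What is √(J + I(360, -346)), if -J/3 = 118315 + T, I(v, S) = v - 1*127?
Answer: 4*I*√43093 ≈ 830.35*I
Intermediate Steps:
I(v, S) = -127 + v (I(v, S) = v - 127 = -127 + v)
J = -689721 (J = -3*(118315 + 111592) = -3*229907 = -689721)
√(J + I(360, -346)) = √(-689721 + (-127 + 360)) = √(-689721 + 233) = √(-689488) = 4*I*√43093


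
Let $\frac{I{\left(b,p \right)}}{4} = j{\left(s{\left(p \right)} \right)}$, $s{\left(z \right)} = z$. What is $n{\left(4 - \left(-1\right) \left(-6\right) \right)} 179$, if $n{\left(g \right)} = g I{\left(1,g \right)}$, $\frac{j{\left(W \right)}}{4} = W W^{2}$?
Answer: $45824$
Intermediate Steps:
$j{\left(W \right)} = 4 W^{3}$ ($j{\left(W \right)} = 4 W W^{2} = 4 W^{3}$)
$I{\left(b,p \right)} = 16 p^{3}$ ($I{\left(b,p \right)} = 4 \cdot 4 p^{3} = 16 p^{3}$)
$n{\left(g \right)} = 16 g^{4}$ ($n{\left(g \right)} = g 16 g^{3} = 16 g^{4}$)
$n{\left(4 - \left(-1\right) \left(-6\right) \right)} 179 = 16 \left(4 - \left(-1\right) \left(-6\right)\right)^{4} \cdot 179 = 16 \left(4 - 6\right)^{4} \cdot 179 = 16 \left(-2\right)^{4} \cdot 179 = 16 \cdot 16 \cdot 179 = 256 \cdot 179 = 45824$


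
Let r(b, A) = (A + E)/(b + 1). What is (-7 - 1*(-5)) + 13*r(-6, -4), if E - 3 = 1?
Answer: -2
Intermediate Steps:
E = 4 (E = 3 + 1 = 4)
r(b, A) = (4 + A)/(1 + b) (r(b, A) = (A + 4)/(b + 1) = (4 + A)/(1 + b))
(-7 - 1*(-5)) + 13*r(-6, -4) = (-7 - 1*(-5)) + 13*((4 - 4)/(1 - 6)) = (-7 + 5) + 13*(0/(-5)) = -2 + 13*(-⅕*0) = -2 + 13*0 = -2 + 0 = -2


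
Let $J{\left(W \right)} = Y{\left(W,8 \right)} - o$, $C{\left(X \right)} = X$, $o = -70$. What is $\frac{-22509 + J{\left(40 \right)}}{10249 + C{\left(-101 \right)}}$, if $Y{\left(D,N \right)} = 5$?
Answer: $- \frac{11217}{5074} \approx -2.2107$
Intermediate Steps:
$J{\left(W \right)} = 75$ ($J{\left(W \right)} = 5 - -70 = 5 + 70 = 75$)
$\frac{-22509 + J{\left(40 \right)}}{10249 + C{\left(-101 \right)}} = \frac{-22509 + 75}{10249 - 101} = - \frac{22434}{10148} = \left(-22434\right) \frac{1}{10148} = - \frac{11217}{5074}$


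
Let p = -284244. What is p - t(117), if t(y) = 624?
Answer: -284868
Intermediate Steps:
p - t(117) = -284244 - 1*624 = -284244 - 624 = -284868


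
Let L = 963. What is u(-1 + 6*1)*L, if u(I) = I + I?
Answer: 9630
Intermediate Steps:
u(I) = 2*I
u(-1 + 6*1)*L = (2*(-1 + 6*1))*963 = (2*(-1 + 6))*963 = (2*5)*963 = 10*963 = 9630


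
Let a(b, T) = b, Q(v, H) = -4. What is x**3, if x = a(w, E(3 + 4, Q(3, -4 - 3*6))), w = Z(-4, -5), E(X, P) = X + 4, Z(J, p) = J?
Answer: -64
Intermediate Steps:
E(X, P) = 4 + X
w = -4
x = -4
x**3 = (-4)**3 = -64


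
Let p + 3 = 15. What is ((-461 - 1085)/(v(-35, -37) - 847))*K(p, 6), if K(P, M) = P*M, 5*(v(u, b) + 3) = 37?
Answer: 556560/4213 ≈ 132.11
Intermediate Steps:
p = 12 (p = -3 + 15 = 12)
v(u, b) = 22/5 (v(u, b) = -3 + (1/5)*37 = -3 + 37/5 = 22/5)
K(P, M) = M*P
((-461 - 1085)/(v(-35, -37) - 847))*K(p, 6) = ((-461 - 1085)/(22/5 - 847))*(6*12) = -1546/(-4213/5)*72 = -1546*(-5/4213)*72 = (7730/4213)*72 = 556560/4213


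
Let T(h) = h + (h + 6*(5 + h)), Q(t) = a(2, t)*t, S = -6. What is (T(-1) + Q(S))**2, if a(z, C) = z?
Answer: 100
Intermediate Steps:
Q(t) = 2*t
T(h) = 30 + 8*h (T(h) = h + (h + (30 + 6*h)) = h + (30 + 7*h) = 30 + 8*h)
(T(-1) + Q(S))**2 = ((30 + 8*(-1)) + 2*(-6))**2 = ((30 - 8) - 12)**2 = (22 - 12)**2 = 10**2 = 100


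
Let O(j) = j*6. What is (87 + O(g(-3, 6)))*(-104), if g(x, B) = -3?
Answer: -7176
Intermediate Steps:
O(j) = 6*j
(87 + O(g(-3, 6)))*(-104) = (87 + 6*(-3))*(-104) = (87 - 18)*(-104) = 69*(-104) = -7176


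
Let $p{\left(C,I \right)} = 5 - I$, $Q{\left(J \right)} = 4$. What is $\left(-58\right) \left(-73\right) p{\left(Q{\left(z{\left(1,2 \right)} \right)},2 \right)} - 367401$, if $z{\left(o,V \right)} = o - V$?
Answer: $-354699$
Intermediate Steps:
$\left(-58\right) \left(-73\right) p{\left(Q{\left(z{\left(1,2 \right)} \right)},2 \right)} - 367401 = \left(-58\right) \left(-73\right) \left(5 - 2\right) - 367401 = 4234 \left(5 - 2\right) - 367401 = 4234 \cdot 3 - 367401 = 12702 - 367401 = -354699$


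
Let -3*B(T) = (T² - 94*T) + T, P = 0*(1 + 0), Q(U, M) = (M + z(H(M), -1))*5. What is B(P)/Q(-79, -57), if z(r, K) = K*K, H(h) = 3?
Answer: 0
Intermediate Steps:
z(r, K) = K²
Q(U, M) = 5 + 5*M (Q(U, M) = (M + (-1)²)*5 = (M + 1)*5 = (1 + M)*5 = 5 + 5*M)
P = 0 (P = 0*1 = 0)
B(T) = 31*T - T²/3 (B(T) = -((T² - 94*T) + T)/3 = -(T² - 93*T)/3 = 31*T - T²/3)
B(P)/Q(-79, -57) = ((⅓)*0*(93 - 1*0))/(5 + 5*(-57)) = ((⅓)*0*(93 + 0))/(5 - 285) = ((⅓)*0*93)/(-280) = 0*(-1/280) = 0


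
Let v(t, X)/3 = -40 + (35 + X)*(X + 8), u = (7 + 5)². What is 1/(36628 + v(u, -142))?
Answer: 1/79522 ≈ 1.2575e-5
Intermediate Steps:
u = 144 (u = 12² = 144)
v(t, X) = -120 + 3*(8 + X)*(35 + X) (v(t, X) = 3*(-40 + (35 + X)*(X + 8)) = 3*(-40 + (35 + X)*(8 + X)) = 3*(-40 + (8 + X)*(35 + X)) = -120 + 3*(8 + X)*(35 + X))
1/(36628 + v(u, -142)) = 1/(36628 + (720 + 3*(-142)² + 129*(-142))) = 1/(36628 + (720 + 3*20164 - 18318)) = 1/(36628 + (720 + 60492 - 18318)) = 1/(36628 + 42894) = 1/79522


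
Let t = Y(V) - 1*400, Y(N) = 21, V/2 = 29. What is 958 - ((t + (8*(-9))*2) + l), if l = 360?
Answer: 1121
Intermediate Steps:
V = 58 (V = 2*29 = 58)
t = -379 (t = 21 - 1*400 = 21 - 400 = -379)
958 - ((t + (8*(-9))*2) + l) = 958 - ((-379 + (8*(-9))*2) + 360) = 958 - ((-379 - 72*2) + 360) = 958 - ((-379 - 144) + 360) = 958 - (-523 + 360) = 958 - 1*(-163) = 958 + 163 = 1121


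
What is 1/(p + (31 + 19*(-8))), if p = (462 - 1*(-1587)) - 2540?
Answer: -1/612 ≈ -0.0016340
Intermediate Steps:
p = -491 (p = (462 + 1587) - 2540 = 2049 - 2540 = -491)
1/(p + (31 + 19*(-8))) = 1/(-491 + (31 + 19*(-8))) = 1/(-491 + (31 - 152)) = 1/(-491 - 121) = 1/(-612) = -1/612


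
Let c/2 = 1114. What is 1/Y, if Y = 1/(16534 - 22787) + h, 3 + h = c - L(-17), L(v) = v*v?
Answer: 6253/12105807 ≈ 0.00051653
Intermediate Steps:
L(v) = v²
c = 2228 (c = 2*1114 = 2228)
h = 1936 (h = -3 + (2228 - 1*(-17)²) = -3 + (2228 - 1*289) = -3 + (2228 - 289) = -3 + 1939 = 1936)
Y = 12105807/6253 (Y = 1/(16534 - 22787) + 1936 = 1/(-6253) + 1936 = -1/6253 + 1936 = 12105807/6253 ≈ 1936.0)
1/Y = 1/(12105807/6253) = 6253/12105807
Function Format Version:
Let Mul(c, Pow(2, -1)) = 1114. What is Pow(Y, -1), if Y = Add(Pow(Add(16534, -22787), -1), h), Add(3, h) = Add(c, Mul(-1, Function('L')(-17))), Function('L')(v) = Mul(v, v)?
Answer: Rational(6253, 12105807) ≈ 0.00051653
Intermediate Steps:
Function('L')(v) = Pow(v, 2)
c = 2228 (c = Mul(2, 1114) = 2228)
h = 1936 (h = Add(-3, Add(2228, Mul(-1, Pow(-17, 2)))) = Add(-3, Add(2228, Mul(-1, 289))) = Add(-3, Add(2228, -289)) = Add(-3, 1939) = 1936)
Y = Rational(12105807, 6253) (Y = Add(Pow(Add(16534, -22787), -1), 1936) = Add(Pow(-6253, -1), 1936) = Add(Rational(-1, 6253), 1936) = Rational(12105807, 6253) ≈ 1936.0)
Pow(Y, -1) = Pow(Rational(12105807, 6253), -1) = Rational(6253, 12105807)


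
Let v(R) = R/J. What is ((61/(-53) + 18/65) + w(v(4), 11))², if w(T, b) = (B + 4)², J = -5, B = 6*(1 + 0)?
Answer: 116614737121/11868025 ≈ 9826.0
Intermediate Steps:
B = 6 (B = 6*1 = 6)
v(R) = -R/5 (v(R) = R/(-5) = R*(-⅕) = -R/5)
w(T, b) = 100 (w(T, b) = (6 + 4)² = 10² = 100)
((61/(-53) + 18/65) + w(v(4), 11))² = ((61/(-53) + 18/65) + 100)² = ((61*(-1/53) + 18*(1/65)) + 100)² = ((-61/53 + 18/65) + 100)² = (-3011/3445 + 100)² = (341489/3445)² = 116614737121/11868025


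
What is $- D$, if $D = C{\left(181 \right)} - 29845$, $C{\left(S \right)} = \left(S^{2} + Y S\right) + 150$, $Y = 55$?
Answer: $-13021$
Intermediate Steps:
$C{\left(S \right)} = 150 + S^{2} + 55 S$ ($C{\left(S \right)} = \left(S^{2} + 55 S\right) + 150 = 150 + S^{2} + 55 S$)
$D = 13021$ ($D = \left(150 + 181^{2} + 55 \cdot 181\right) - 29845 = \left(150 + 32761 + 9955\right) - 29845 = 42866 - 29845 = 13021$)
$- D = \left(-1\right) 13021 = -13021$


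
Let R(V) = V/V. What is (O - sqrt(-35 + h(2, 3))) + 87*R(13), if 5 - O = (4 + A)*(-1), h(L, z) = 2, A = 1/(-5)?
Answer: 479/5 - I*sqrt(33) ≈ 95.8 - 5.7446*I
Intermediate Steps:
A = -1/5 ≈ -0.20000
O = 44/5 (O = 5 - (4 - 1/5)*(-1) = 5 - 19*(-1)/5 = 5 - 1*(-19/5) = 5 + 19/5 = 44/5 ≈ 8.8000)
R(V) = 1
(O - sqrt(-35 + h(2, 3))) + 87*R(13) = (44/5 - sqrt(-35 + 2)) + 87*1 = (44/5 - sqrt(-33)) + 87 = (44/5 - I*sqrt(33)) + 87 = 479/5 - I*sqrt(33)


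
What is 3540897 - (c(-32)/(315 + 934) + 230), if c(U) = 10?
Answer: 4422293073/1249 ≈ 3.5407e+6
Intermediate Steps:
3540897 - (c(-32)/(315 + 934) + 230) = 3540897 - (10/(315 + 934) + 230) = 3540897 - (10/1249 + 230) = 3540897 - 1*287280/1249 = 3540897 - 287280/1249 = 4422293073/1249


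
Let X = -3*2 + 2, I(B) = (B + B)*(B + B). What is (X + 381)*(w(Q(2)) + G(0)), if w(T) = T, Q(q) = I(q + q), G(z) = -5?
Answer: 22243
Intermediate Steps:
I(B) = 4*B² (I(B) = (2*B)*(2*B) = 4*B²)
X = -4 (X = -6 + 2 = -4)
Q(q) = 16*q² (Q(q) = 4*(q + q)² = 4*(2*q)² = 4*(4*q²) = 16*q²)
(X + 381)*(w(Q(2)) + G(0)) = (-4 + 381)*(16*2² - 5) = 377*(16*4 - 5) = 377*(64 - 5) = 377*59 = 22243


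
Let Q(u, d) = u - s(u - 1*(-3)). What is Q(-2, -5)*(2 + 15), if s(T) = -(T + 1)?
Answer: 0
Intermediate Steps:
s(T) = -1 - T (s(T) = -(1 + T) = -1 - T)
Q(u, d) = 4 + 2*u (Q(u, d) = u - (-1 - (u - 1*(-3))) = u - (-1 - (u + 3)) = u - (-1 - (3 + u)) = u - (-1 + (-3 - u)) = u - (-4 - u) = u + (4 + u) = 4 + 2*u)
Q(-2, -5)*(2 + 15) = (4 + 2*(-2))*(2 + 15) = (4 - 4)*17 = 0*17 = 0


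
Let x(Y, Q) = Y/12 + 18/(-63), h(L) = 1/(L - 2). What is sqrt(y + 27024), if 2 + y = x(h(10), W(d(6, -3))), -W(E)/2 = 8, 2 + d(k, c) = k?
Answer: sqrt(762661158)/168 ≈ 164.38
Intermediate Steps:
d(k, c) = -2 + k
h(L) = 1/(-2 + L)
W(E) = -16 (W(E) = -2*8 = -16)
x(Y, Q) = -2/7 + Y/12 (x(Y, Q) = Y*(1/12) + 18*(-1/63) = Y/12 - 2/7 = -2/7 + Y/12)
y = -1529/672 (y = -2 + (-2/7 + 1/(12*(-2 + 10))) = -2 + (-2/7 + (1/12)/8) = -2 + (-2/7 + (1/12)*(1/8)) = -2 + (-2/7 + 1/96) = -2 - 185/672 = -1529/672 ≈ -2.2753)
sqrt(y + 27024) = sqrt(-1529/672 + 27024) = sqrt(18158599/672) = sqrt(762661158)/168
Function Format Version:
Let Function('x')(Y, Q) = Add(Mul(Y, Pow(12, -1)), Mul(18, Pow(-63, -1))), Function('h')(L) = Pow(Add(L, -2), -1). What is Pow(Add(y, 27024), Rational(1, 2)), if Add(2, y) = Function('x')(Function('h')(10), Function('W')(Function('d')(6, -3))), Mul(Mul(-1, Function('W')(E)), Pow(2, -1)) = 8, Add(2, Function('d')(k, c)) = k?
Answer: Mul(Rational(1, 168), Pow(762661158, Rational(1, 2))) ≈ 164.38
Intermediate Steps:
Function('d')(k, c) = Add(-2, k)
Function('h')(L) = Pow(Add(-2, L), -1)
Function('W')(E) = -16 (Function('W')(E) = Mul(-2, 8) = -16)
Function('x')(Y, Q) = Add(Rational(-2, 7), Mul(Rational(1, 12), Y)) (Function('x')(Y, Q) = Add(Mul(Y, Rational(1, 12)), Mul(18, Rational(-1, 63))) = Add(Mul(Rational(1, 12), Y), Rational(-2, 7)) = Add(Rational(-2, 7), Mul(Rational(1, 12), Y)))
y = Rational(-1529, 672) (y = Add(-2, Add(Rational(-2, 7), Mul(Rational(1, 12), Pow(Add(-2, 10), -1)))) = Add(-2, Add(Rational(-2, 7), Mul(Rational(1, 12), Pow(8, -1)))) = Add(-2, Add(Rational(-2, 7), Mul(Rational(1, 12), Rational(1, 8)))) = Add(-2, Add(Rational(-2, 7), Rational(1, 96))) = Add(-2, Rational(-185, 672)) = Rational(-1529, 672) ≈ -2.2753)
Pow(Add(y, 27024), Rational(1, 2)) = Pow(Add(Rational(-1529, 672), 27024), Rational(1, 2)) = Pow(Rational(18158599, 672), Rational(1, 2)) = Mul(Rational(1, 168), Pow(762661158, Rational(1, 2)))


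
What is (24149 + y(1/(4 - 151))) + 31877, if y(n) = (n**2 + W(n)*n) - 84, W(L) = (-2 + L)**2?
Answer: 177700962788/3176523 ≈ 55942.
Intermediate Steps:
y(n) = -84 + n**2 + n*(-2 + n)**2 (y(n) = (n**2 + (-2 + n)**2*n) - 84 = (n**2 + n*(-2 + n)**2) - 84 = -84 + n**2 + n*(-2 + n)**2)
(24149 + y(1/(4 - 151))) + 31877 = (24149 + (-84 + (1/(4 - 151))**2 + (-2 + 1/(4 - 151))**2/(4 - 151))) + 31877 = (24149 + (-84 + (1/(-147))**2 + (-2 + 1/(-147))**2/(-147))) + 31877 = (24149 + (-84 + (-1/147)**2 - (-2 - 1/147)**2/147)) + 31877 = (24149 + (-84 + 1/21609 - (-295/147)**2/147)) + 31877 = (24149 + (-84 + 1/21609 - 1/147*87025/21609)) + 31877 = (24149 + (-84 + 1/21609 - 87025/3176523)) + 31877 = (24149 - 266914810/3176523) + 31877 = 76442939117/3176523 + 31877 = 177700962788/3176523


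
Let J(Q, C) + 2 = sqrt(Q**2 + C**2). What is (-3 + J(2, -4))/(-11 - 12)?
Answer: 5/23 - 2*sqrt(5)/23 ≈ 0.022951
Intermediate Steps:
J(Q, C) = -2 + sqrt(C**2 + Q**2) (J(Q, C) = -2 + sqrt(Q**2 + C**2) = -2 + sqrt(C**2 + Q**2))
(-3 + J(2, -4))/(-11 - 12) = (-3 + (-2 + sqrt((-4)**2 + 2**2)))/(-11 - 12) = (-3 + (-2 + sqrt(16 + 4)))/(-23) = -(-3 + (-2 + sqrt(20)))/23 = -(-3 + (-2 + 2*sqrt(5)))/23 = -(-5 + 2*sqrt(5))/23 = 5/23 - 2*sqrt(5)/23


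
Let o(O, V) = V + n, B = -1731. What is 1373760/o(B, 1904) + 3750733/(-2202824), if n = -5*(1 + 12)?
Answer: 1006417966751/1350331112 ≈ 745.31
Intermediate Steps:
n = -65 (n = -5*13 = -65)
o(O, V) = -65 + V (o(O, V) = V - 65 = -65 + V)
1373760/o(B, 1904) + 3750733/(-2202824) = 1373760/(-65 + 1904) + 3750733/(-2202824) = 1373760/1839 + 3750733*(-1/2202824) = 1373760*(1/1839) - 3750733/2202824 = 457920/613 - 3750733/2202824 = 1006417966751/1350331112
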